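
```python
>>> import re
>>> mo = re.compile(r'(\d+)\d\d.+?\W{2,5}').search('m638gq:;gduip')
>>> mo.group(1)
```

'6'

This matches one or more of a digit (captured); then a digit, then a digit, then one or more of any character (lazy); then 2 to 5 of a non-word character.
Unlike `match`, `search` isn't anchored — it looks for the pattern anywhere in the string.
The match spans [1:8] → '638gq:;'.
Captured: group 1 = '6'.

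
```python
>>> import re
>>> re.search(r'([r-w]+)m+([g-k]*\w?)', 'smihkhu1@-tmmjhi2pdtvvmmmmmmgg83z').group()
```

'smihkhu'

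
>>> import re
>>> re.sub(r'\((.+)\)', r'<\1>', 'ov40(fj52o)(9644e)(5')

'ov40<fj52o)(9644e>(5'

Matches: at [4:18] → '(fj52o)(9644e)'.
The replacement refers to a captured group, so each match is rewritten using its own captured text.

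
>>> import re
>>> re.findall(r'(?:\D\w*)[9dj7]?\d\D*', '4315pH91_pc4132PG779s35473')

Pattern: a non-digit, then zero or more of a word character (non-capturing group); then optionally one of [9dj7], then a digit, then zero or more of a non-digit.
Matches: at [4:26] → 'pH91_pc4132PG779s35473'.
`findall` yields the raw match text (1 of them) because the pattern has no groups.

['pH91_pc4132PG779s35473']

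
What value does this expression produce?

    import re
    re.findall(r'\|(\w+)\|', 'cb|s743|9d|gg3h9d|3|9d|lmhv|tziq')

['s743', 'gg3h9d', '9d']

Walking the string: at [2:8] match '|s743|', group 1 = 's743'; at [10:18] match '|gg3h9d|', group 1 = 'gg3h9d'; at [19:23] match '|9d|', group 1 = '9d'.
With a single group, `findall` returns only what that group captured — 3 items.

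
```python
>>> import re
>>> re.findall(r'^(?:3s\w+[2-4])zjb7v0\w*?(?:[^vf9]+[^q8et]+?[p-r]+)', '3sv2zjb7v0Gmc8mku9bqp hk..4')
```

The pattern matches anchored at the start of the string; then the literal '3s', then one or more of a word character, then a character in [2-4] (non-capturing group); then the literal 'zjb', then the literal '7v0', then zero or more of a word character (lazy); then one or more of any character except [vf9], then one or more of any character except [q8et] (lazy), then one or more of a character in [p-r] (non-capturing group).
Matches: at [0:21] → '3sv2zjb7v0Gmc8mku9bqp'.
`findall` yields the raw match text (1 of them) because the pattern has no groups.

['3sv2zjb7v0Gmc8mku9bqp']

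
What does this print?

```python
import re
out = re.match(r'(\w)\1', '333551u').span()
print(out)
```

`re.match` won't scan ahead — the pattern has to work from the very first character.
The match spans [0:2] → '33'.

(0, 2)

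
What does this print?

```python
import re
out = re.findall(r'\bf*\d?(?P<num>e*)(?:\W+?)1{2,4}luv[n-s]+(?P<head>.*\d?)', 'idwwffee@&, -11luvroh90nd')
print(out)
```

[('', 'h90nd')]

The pattern matches a word boundary (`\b`, zero-width); then zero or more of the literal 'f', then optionally a digit; then zero or more of a literal 'e' (captured as 'num'); then one or more of a non-word character (lazy) (non-capturing group); then 2 to 4 of the literal '1', then the literal 'luv', then one or more of a character in [n-s]; then zero or more of any character, then optionally a digit (captured as 'head').
`findall` packs the 2 group values into a tuple for every match.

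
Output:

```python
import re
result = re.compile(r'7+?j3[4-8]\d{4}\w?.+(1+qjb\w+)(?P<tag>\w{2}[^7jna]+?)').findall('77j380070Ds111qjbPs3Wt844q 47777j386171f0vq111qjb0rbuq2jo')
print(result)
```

This matches one or more of the literal '7' (lazy), then the literal 'j3', then a character in [4-8]; then exactly 4 of a digit, then optionally a word character, then one or more of any character; then one or more of a literal '1', then the literal 'qjb', then one or more of a word character (captured); then exactly 2 of a word character, then one or more of any character except [7jna] (lazy) (captured as 'tag').
With 2 capturing groups, `findall` returns a 2-tuple per match.

[('1qjb0rbuq', '2jo')]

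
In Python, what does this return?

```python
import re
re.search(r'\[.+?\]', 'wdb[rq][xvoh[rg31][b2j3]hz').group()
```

'[rq]'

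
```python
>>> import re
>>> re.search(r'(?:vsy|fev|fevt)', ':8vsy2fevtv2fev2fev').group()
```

'vsy'

The match spans [2:5] → 'vsy'.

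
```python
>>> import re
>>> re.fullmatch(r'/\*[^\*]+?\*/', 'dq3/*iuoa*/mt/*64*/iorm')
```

For `fullmatch`, every character of the input must be accounted for by the pattern.
Here the string isn't matched end-to-end, so the call returns None.

None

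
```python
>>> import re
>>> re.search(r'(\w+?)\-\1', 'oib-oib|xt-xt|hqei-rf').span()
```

(0, 7)

After group 1 captures some text, `\1` only succeeds where that same text appears again.
Unlike `match`, `search` isn't anchored — it looks for the pattern anywhere in the string.
The match spans [0:7] → 'oib-oib'.
Captured: group 1 = 'oib'.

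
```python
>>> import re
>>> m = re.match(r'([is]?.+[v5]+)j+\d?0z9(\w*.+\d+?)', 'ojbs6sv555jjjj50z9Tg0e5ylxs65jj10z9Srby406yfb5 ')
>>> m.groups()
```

('ojbs6sv555jjjj50z9Tg0e5ylxs65', 'Srby406yfb5')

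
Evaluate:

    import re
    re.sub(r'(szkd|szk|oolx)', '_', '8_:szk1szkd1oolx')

'8_:_1_1_'

Alternation isn't longest-match — the leftmost alternative that fits at this position is chosen.
Matches: at [3:6] → 'szk'; at [7:11] → 'szkd'; at [12:16] → 'oolx'.
`sub` substitutes '_' at each match site.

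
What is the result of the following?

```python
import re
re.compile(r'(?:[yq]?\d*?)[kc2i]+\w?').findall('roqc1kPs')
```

['qc1', 'kP']

This matches optionally one of [yq], then zero or more of a digit (lazy) (non-capturing group); then one or more of one of [kc2i], then optionally a word character.
With no groups in the pattern, `findall` gives back each whole match — 2 here.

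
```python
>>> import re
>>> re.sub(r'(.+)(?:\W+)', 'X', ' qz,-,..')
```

Pattern: one or more of any character (captured); then one or more of a non-word character (non-capturing group).
Matches: at [0:8] → ' qz,-,..'.
`sub` substitutes 'X' at each match site.

'X'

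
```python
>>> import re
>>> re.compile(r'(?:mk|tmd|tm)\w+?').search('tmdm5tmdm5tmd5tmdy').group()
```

'tmdm'

Alternation isn't longest-match — the leftmost alternative that fits at this position is chosen.
`re.search` tries every starting position until one works.
The match spans [0:4] → 'tmdm'.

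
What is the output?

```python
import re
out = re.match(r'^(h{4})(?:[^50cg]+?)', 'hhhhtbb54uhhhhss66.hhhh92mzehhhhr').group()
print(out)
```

hhhht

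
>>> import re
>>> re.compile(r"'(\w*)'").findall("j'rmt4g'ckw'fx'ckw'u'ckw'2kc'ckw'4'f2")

['rmt4g', 'fx', 'u', '2kc', '4']

With a single group, `findall` returns only what that group captured — 5 items.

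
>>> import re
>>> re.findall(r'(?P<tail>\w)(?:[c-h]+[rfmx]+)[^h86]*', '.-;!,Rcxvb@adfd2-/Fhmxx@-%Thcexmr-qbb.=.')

['R', 'T']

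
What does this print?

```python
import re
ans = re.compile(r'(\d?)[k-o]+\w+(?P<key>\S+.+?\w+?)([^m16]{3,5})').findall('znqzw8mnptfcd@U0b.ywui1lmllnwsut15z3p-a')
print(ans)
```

`findall` packs the 3 group values into a tuple for every match.

[('', '@U0b.ywui1lmllnwsut15z3', 'p-a')]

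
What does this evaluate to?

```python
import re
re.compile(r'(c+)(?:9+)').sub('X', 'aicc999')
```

'aiX'

Pattern: one or more of a literal 'c' (captured); then one or more of a literal '9' (non-capturing group).
Every occurrence is swapped for 'X'.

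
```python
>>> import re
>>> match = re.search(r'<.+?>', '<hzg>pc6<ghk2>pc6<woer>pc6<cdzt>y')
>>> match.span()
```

(0, 5)

A `+?`/`*?`/`{m,n}?` starts at its minimum and grows only as far as needed for what follows to match.
`re.search` tries every starting position until one works.
The match spans [0:5] → '<hzg>'.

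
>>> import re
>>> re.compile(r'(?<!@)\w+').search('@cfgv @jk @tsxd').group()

`(?!…)`/`(?<!…)` only lets a position through if the neighbouring text does NOT match; no characters are consumed.
`re.search` scans for the first position where the pattern succeeds.
The match spans [2:5] → 'fgv'.

'fgv'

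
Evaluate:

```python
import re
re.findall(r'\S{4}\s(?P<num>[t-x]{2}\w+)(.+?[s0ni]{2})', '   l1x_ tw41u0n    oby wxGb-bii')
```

[('tw41u0n', '    oby wxGb-bii')]

Pattern: exactly 4 of a non-whitespace character, then whitespace; then exactly 2 of a character in [t-x], then one or more of a word character (captured as 'num'); then one or more of any character (lazy), then exactly 2 of one of [s0ni] (captured).
Walking the string: at [3:31] match 'l1x_ tw41u0n    oby wxGb-bii', groups = ('tw41u0n', '    oby wxGb-bii').
Multiple groups make `findall` return tuples — one 2-tuple for the one match.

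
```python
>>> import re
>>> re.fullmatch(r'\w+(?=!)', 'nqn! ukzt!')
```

`fullmatch` succeeds only if the pattern covers the string from start to end.
Here the string isn't matched end-to-end, so the call returns None.

None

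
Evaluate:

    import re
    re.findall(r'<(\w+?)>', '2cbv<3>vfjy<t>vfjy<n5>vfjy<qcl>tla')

['3', 't', 'n5', 'qcl']

Matches: at [4:7] match '<3>', group 1 = '3'; at [11:14] match '<t>', group 1 = 't'; at [18:22] match '<n5>', group 1 = 'n5'; at [26:31] match '<qcl>', group 1 = 'qcl'.
With a single group, `findall` returns only what that group captured — 4 items.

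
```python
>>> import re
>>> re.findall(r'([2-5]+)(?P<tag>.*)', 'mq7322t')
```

With 2 capturing groups, `findall` returns a 2-tuple per match.

[('322', 't')]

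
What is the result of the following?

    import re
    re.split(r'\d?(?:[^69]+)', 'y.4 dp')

['', '']

The pattern matches optionally a digit; then one or more of any character except [69] (non-capturing group).
Matches to split on: at [0:6] → 'y.4 dp'.
The string is cut at each match, leaving 2 pieces.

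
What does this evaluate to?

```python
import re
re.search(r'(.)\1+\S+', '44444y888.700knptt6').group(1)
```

The match spans [0:19] → '44444y888.700knptt6'.
Captured: group 1 = '4'.

'4'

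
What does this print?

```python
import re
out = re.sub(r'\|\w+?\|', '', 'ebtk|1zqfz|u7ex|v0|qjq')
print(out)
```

ebtku7exqjq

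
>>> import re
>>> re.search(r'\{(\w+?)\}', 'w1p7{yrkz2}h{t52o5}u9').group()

The match spans [4:11] → '{yrkz2}'.

'{yrkz2}'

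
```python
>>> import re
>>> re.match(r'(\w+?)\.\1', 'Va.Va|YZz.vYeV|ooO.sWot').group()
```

After group 1 captures some text, `\1` only succeeds where that same text appears again.
`re.match` won't scan ahead — the pattern has to work from the very first character.
The match spans [0:5] → 'Va.Va'.
Captured: group 1 = 'Va'.

'Va.Va'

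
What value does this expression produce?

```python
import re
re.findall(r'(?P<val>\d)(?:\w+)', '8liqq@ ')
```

['8']

This matches a digit (captured as 'val'); then one or more of a word character (non-capturing group).
Scanning left to right: at [0:5] match '8liqq', group 1 = '8'.
One capturing group, so `findall` returns just the captured substring from the one match — 1 in all.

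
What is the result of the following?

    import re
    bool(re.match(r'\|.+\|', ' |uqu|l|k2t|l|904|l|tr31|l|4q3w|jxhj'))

`re.match` won't scan ahead — the pattern has to work from the very first character.
Here the string doesn't start with a match, so the call returns None, and `bool(None)` is False.

False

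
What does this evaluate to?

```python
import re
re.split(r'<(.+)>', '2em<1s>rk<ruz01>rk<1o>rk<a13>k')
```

['2em', '1s>rk<ruz01>rk<1o>rk<a13', 'k']

Because the pattern has a capturing group, `split` also inserts each captured text between the pieces.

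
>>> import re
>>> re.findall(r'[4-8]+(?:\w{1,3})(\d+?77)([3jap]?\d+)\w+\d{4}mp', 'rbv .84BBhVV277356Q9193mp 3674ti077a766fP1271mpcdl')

[('077', 'a766')]

This matches one or more of a character in [4-8]; then 1 to 3 of a word character (non-capturing group); then one or more of a digit (lazy), then the literal '77' (captured); then optionally one of [3jap], then one or more of a digit (captured); then one or more of a word character, then exactly 4 of a digit, then the literal 'mp'.
Matches: at [27:47] match '674ti077a766fP1271mp', groups = ('077', 'a766').
2 groups means the one result is a tuple of 2 captured strings — 1 here.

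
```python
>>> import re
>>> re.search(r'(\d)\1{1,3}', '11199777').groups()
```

The backreference `\1` re-matches whatever the first group consumed, character for character.
`search` walks the string left to right and returns the first match it finds.
The match spans [0:3] → '111'.
Captured: group 1 = '1'.

('1',)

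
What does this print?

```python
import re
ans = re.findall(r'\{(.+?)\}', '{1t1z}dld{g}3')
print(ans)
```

['1t1z', 'g']

Because the quantifier is non-greedy, it stops expanding at the earliest point where the rest of the pattern can succeed.
Walking the string: at [0:6] match '{1t1z}', group 1 = '1t1z'; at [9:12] match '{g}', group 1 = 'g'.
With a single group, `findall` returns only what that group captured — 2 items.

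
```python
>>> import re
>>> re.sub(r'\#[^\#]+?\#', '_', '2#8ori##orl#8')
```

'2__8'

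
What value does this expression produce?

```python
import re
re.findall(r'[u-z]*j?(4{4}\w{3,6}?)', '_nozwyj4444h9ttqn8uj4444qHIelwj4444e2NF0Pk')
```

With a single group, `findall` returns only what that group captured — 3 items.

['4444h9t', '4444qHI', '4444e2N']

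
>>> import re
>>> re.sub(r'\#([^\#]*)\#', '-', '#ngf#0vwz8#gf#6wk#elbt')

Matches: at [0:5] → '#ngf#'; at [10:14] → '#gf#'.
Every occurrence is swapped for '-'.

'-0vwz8-6wk#elbt'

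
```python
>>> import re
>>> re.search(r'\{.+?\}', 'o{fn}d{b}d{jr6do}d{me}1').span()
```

`re.search` tries every starting position until one works.
The match spans [1:5] → '{fn}'.

(1, 5)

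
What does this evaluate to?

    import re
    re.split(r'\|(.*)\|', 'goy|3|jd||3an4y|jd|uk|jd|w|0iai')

Because the pattern has a capturing group, `split` also inserts each captured text between the pieces.

['goy', '3|jd||3an4y|jd|uk|jd|w', '0iai']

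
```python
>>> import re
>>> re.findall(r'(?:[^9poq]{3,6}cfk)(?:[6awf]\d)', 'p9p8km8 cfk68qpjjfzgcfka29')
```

['8km8 cfk68', 'jjfzgcfka2']

This matches 3 to 6 of any character except [9poq], then the literal 'cfk' (non-capturing group); then one of [6awf], then a digit (non-capturing group).
Matches: at [3:13] → '8km8 cfk68'; at [15:25] → 'jjfzgcfka2'.
`findall` yields the raw match text (2 of them) because the pattern has no groups.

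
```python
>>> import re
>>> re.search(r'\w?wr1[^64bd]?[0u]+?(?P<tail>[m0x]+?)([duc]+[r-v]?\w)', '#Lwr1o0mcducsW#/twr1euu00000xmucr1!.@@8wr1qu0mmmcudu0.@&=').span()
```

(1, 14)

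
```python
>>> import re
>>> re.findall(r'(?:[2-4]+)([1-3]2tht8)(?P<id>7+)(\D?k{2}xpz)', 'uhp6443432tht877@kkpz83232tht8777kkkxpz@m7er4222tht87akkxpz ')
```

This matches one or more of a character in [2-4] (non-capturing group); then a character in [1-3], then the literal '2th', then the literal 't8' (captured); then one or more of a literal '7' (captured as 'id'); then optionally a non-digit, then exactly 2 of the literal 'k', then the literal 'xpz' (captured).
Walking the string: at [22:39] match '3232tht8777kkkxpz', groups = ('32tht8', '777', 'kkkxpz'); at [44:59] match '4222tht87akkxpz', groups = ('22tht8', '7', 'akkxpz').
3 groups means each result is a tuple of 3 captured strings — 2 here.

[('32tht8', '777', 'kkkxpz'), ('22tht8', '7', 'akkxpz')]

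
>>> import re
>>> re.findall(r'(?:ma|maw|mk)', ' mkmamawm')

Branches in `(...|...)` are attempted left-to-right; the first branch that allows the whole pattern to succeed is taken.
With no groups in the pattern, `findall` gives back each whole match — 3 here.

['mk', 'ma', 'ma']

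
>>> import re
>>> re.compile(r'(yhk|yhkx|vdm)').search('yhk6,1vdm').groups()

`re.search` scans for the first position where the pattern succeeds.
The match spans [0:3] → 'yhk'.
Captured: group 1 = 'yhk'.

('yhk',)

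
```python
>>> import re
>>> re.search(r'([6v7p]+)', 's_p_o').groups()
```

The pattern matches one or more of one of [6v7p] (captured).
`search` walks the string left to right and returns the first match it finds.
The match spans [2:3] → 'p'.
Captured: group 1 = 'p'.

('p',)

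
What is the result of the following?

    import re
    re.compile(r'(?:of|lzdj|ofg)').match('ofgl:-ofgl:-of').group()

`match` is anchored at position 0; if the pattern doesn't fit there, it returns None.
The match spans [0:2] → 'of'.

'of'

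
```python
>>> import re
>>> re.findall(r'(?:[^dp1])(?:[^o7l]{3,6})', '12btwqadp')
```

['2btwqad']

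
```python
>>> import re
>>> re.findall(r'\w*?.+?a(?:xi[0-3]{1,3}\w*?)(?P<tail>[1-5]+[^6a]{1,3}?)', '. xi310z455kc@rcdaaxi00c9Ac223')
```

['223']

The pattern matches zero or more of a word character (lazy), then one or more of any character (lazy), then a literal 'a'; then the literal 'xi', then 1 to 3 of a character in [0-3], then zero or more of a word character (lazy) (non-capturing group); then one or more of a character in [1-5], then 1 to 3 of any character except [6a] (lazy) (captured as 'tail').
Because there's exactly one group, `findall` drops the full match and keeps group 1 from the one hit.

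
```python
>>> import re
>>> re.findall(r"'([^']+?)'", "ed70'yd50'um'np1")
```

['yd50']

Walking the string: at [4:10] match "'yd50'", group 1 = 'yd50'.
Because there's exactly one group, `findall` drops the full match and keeps group 1 from the one hit.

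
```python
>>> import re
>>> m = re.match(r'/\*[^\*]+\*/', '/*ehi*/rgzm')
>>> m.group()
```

'/*ehi*/'

`match` is anchored at position 0; if the pattern doesn't fit there, it returns None.
The match spans [0:7] → '/*ehi*/'.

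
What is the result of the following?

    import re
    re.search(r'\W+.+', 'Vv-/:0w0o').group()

The match spans [2:9] → '-/:0w0o'.

'-/:0w0o'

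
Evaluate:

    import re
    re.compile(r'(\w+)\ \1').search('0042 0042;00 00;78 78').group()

The backreference `\1` re-matches whatever the first group consumed, character for character.
`re.search` tries every starting position until one works.
The match spans [0:9] → '0042 0042'.
Captured: group 1 = '0042'.

'0042 0042'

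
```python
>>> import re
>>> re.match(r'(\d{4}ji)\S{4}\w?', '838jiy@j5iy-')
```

This matches exactly 4 of a digit, then the literal 'ji' (captured); then exactly 4 of a non-whitespace character; then optionally a word character.
`re.match` only tries the pattern at the start of the string.
Here the string doesn't start with a match, so the call returns None.

None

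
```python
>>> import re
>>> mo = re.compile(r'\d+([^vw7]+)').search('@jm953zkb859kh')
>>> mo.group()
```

'953zkb859kh'

The match spans [3:14] → '953zkb859kh'.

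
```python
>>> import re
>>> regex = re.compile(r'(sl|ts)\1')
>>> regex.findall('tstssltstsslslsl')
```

['ts', 'ts', 'sl']

After group 1 captures some text, `\1` only succeeds where that same text appears again.
Scanning left to right: at [0:4] match 'tsts', group 1 = 'ts'; at [6:10] match 'tsts', group 1 = 'ts'; at [10:14] match 'slsl', group 1 = 'sl'.
With a single group, `findall` returns only what that group captured — 3 items.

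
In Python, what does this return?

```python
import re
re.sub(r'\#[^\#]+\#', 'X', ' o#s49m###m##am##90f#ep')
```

' oX#XXXep'

Matches: at [2:8] → '#s49m#'; at [9:12] → '#m#'; at [12:16] → '#am#'; at [16:21] → '#90f#'.
`sub` substitutes 'X' at each match site.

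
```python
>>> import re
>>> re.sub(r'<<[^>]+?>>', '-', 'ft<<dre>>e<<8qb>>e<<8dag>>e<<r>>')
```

'ft-e-e-e-'

Matches: at [2:9] → '<<dre>>'; at [10:17] → '<<8qb>>'; at [18:26] → '<<8dag>>'; at [27:32] → '<<r>>'.
Each match is replaced by '-'.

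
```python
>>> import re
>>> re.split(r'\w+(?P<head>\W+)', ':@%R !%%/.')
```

[':@%', ' !%%/.', '']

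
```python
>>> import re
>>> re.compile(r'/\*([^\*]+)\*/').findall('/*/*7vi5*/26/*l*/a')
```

Scanning left to right: at [2:10] match '/*7vi5*/', group 1 = '7vi5'; at [12:17] match '/*l*/', group 1 = 'l'.
One capturing group, so `findall` returns just the captured substring from each match — 2 in all.

['7vi5', 'l']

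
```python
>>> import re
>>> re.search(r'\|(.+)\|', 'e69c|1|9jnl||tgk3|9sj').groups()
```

The match spans [4:18] → '|1|9jnl||tgk3|'.
Captured: group 1 = '1|9jnl||tgk3'.

('1|9jnl||tgk3',)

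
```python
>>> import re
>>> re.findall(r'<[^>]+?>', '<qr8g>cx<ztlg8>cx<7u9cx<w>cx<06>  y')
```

Matches: at [0:6] → '<qr8g>'; at [8:15] → '<ztlg8>'; at [17:26] → '<7u9cx<w>'; at [28:32] → '<06>'.
No capturing groups, so `findall` returns the 4 full match strings.

['<qr8g>', '<ztlg8>', '<7u9cx<w>', '<06>']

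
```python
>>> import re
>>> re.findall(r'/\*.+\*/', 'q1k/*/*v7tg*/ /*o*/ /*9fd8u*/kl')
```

No capturing groups, so `findall` returns the 1 full match string.

['/*/*v7tg*/ /*o*/ /*9fd8u*/']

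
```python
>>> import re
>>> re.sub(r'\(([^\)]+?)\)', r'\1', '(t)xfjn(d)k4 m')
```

Matches: at [0:3] → '(t)'; at [7:10] → '(d)'.
Each match is replaced using the text its own group 1 captured.

'txfjndk4 m'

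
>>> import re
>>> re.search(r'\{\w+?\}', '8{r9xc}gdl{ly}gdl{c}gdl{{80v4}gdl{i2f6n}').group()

The match spans [1:7] → '{r9xc}'.

'{r9xc}'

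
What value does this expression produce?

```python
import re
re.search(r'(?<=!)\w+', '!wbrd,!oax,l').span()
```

The lookaround is zero-width — it requires the adjacent text to match without consuming it, so the asserted text isn't part of the match.
`re.search` tries every starting position until one works.
The match spans [1:5] → 'wbrd'.

(1, 5)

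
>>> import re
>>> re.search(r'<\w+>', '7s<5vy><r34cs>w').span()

(2, 7)

Unlike `match`, `search` isn't anchored — it looks for the pattern anywhere in the string.
The match spans [2:7] → '<5vy>'.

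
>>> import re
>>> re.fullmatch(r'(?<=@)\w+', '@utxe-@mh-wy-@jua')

The lookaround is zero-width — it requires the adjacent text to match without consuming it, so the asserted text isn't part of the match.
`re.fullmatch` requires the pattern to consume the entire string.
Here the string isn't matched end-to-end, so the call returns None.

None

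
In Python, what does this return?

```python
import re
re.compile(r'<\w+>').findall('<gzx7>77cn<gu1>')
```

Walking the string: at [0:6] → '<gzx7>'; at [10:15] → '<gu1>'.
`findall` yields the raw match text (2 of them) because the pattern has no groups.

['<gzx7>', '<gu1>']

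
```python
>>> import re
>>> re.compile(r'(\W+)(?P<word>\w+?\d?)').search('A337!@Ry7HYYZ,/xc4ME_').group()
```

Because the quantifier is non-greedy, it stops expanding at the earliest point where the rest of the pattern can succeed.
The match spans [4:7] → '!@R'.

'!@R'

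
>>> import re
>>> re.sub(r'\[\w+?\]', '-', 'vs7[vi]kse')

Every occurrence is swapped for '-'.

'vs7-kse'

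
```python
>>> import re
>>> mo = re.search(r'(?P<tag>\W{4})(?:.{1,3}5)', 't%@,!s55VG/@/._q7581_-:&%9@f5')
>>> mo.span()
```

(1, 8)

The pattern matches exactly 4 of a non-word character (captured as 'tag'); then 1 to 3 of any character, then the literal '5' (non-capturing group).
The match spans [1:8] → '%@,!s55'.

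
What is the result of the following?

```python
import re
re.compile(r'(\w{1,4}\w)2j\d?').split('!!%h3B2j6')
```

['!!%', 'h3B', '']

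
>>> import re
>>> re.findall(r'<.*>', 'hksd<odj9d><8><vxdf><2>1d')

Scanning left to right: at [4:23] → '<odj9d><8><vxdf><2>'.
With no groups in the pattern, `findall` gives back each whole match — 1 here.

['<odj9d><8><vxdf><2>']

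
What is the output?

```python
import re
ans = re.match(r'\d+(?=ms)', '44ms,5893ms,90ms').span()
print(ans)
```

Because the assertion is zero-width, the text it checks is not consumed and won't appear in the result.
`re.match` won't scan ahead — the pattern has to work from the very first character.
The match spans [0:2] → '44'.

(0, 2)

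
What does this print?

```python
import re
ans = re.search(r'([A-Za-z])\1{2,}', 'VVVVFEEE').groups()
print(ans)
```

After group 1 captures some text, `\1` only succeeds where that same text appears again.
`re.search` tries every starting position until one works.
The match spans [0:4] → 'VVVV'.
Captured: group 1 = 'V'.

('V',)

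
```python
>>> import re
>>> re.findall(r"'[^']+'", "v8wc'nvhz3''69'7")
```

Scanning left to right: at [4:11] → "'nvhz3'"; at [11:15] → "'69'".
`findall` yields the raw match text (2 of them) because the pattern has no groups.

["'nvhz3'", "'69'"]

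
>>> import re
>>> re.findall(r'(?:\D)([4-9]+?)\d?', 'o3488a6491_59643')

Pattern: a non-digit (non-capturing group); then one or more of a character in [4-9] (lazy) (captured); then optionally a digit.
Lazy quantifiers expand one character at a time until the remainder of the pattern can match.
Matches: at [5:8] match 'a64', group 1 = '6'; at [10:13] match '_59', group 1 = '5'.
`findall` collects group 1 from each match (2 total).

['6', '5']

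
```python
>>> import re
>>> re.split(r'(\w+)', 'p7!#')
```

The pattern matches one or more of a word character (captured).
Matches to split on: at [0:2] → 'p7'.
The group in the pattern means `split` returns the separators' captures alongside the pieces.

['', 'p7', '!#']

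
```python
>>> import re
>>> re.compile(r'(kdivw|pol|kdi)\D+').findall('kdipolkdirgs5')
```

['kdi']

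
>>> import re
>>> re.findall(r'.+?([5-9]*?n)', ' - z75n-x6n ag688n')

This matches one or more of any character (lazy); then zero or more of a character in [5-9] (lazy), then the literal 'n' (captured).
Because the quantifier is non-greedy, it stops expanding at the earliest point where the rest of the pattern can succeed.
Walking the string: at [0:7] match ' - z75n', group 1 = '75n'; at [7:11] match '-x6n', group 1 = '6n'; at [11:18] match ' ag688n', group 1 = '688n'.
Because there's exactly one group, `findall` drops the full match and keeps group 1 from each hit.

['75n', '6n', '688n']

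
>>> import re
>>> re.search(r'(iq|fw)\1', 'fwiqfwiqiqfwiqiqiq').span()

(6, 10)

`\1` has to match the exact text group 1 already captured.
`re.search` tries every starting position until one works.
The match spans [6:10] → 'iqiq'.
Captured: group 1 = 'iq'.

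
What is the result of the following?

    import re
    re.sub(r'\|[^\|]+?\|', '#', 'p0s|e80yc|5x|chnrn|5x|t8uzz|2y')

Matches: at [3:10] → '|e80yc|'; at [12:19] → '|chnrn|'; at [21:28] → '|t8uzz|'.
Every occurrence is swapped for '#'.

'p0s#5x#5x#2y'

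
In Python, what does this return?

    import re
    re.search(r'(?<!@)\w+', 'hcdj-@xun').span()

(0, 4)

Because the assertion is negative and zero-width, positions next to the forbidden text are skipped.
`re.search` tries every starting position until one works.
The match spans [0:4] → 'hcdj'.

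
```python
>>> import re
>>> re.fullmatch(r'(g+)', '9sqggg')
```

None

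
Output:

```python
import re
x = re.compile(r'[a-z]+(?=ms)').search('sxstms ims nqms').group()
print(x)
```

The `(?=…)`/`(?<=…)` assertion just peeks at neighbouring text; it doesn't advance the match position.
`re.search` tries every starting position until one works.
The match spans [0:4] → 'sxst'.

sxst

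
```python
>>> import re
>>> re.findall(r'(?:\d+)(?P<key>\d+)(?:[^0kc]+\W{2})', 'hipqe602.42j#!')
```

['2']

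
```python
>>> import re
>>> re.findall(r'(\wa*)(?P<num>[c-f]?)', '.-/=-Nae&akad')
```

[('Na', 'e'), ('a', ''), ('ka', 'd')]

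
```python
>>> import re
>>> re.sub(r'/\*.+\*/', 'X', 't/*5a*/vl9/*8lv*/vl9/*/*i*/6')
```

'tX6'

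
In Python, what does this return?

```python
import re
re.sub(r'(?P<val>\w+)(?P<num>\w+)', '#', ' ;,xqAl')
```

' ;,#'

Pattern: one or more of a word character (captured as 'val'); then one or more of a word character (captured as 'num').
`sub` substitutes '#' at each match site.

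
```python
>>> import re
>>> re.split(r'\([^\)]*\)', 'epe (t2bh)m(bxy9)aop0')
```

Matches to split on: at [4:10] → '(t2bh)'; at [11:17] → '(bxy9)'.
Splitting on the pattern gives 3 pieces.

['epe ', 'm', 'aop0']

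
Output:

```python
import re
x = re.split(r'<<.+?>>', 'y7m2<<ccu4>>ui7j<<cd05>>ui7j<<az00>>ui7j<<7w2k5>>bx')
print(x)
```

['y7m2', 'ui7j', 'ui7j', 'ui7j', 'bx']

Matches to split on: at [4:12] → '<<ccu4>>'; at [16:24] → '<<cd05>>'; at [28:36] → '<<az00>>'; at [40:49] → '<<7w2k5>>'.
`split` removes every match and returns the 5 fragments in between.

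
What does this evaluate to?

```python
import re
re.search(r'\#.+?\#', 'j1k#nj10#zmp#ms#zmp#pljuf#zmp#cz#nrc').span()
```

A non-greedy quantifier consumes as few characters as it can — just enough that the remainder of the pattern still matches from where it stops; whatever follows it matches normally.
The match spans [3:9] → '#nj10#'.

(3, 9)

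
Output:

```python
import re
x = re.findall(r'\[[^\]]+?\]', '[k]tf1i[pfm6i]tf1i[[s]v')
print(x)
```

No capturing groups, so `findall` returns the 3 full match strings.

['[k]', '[pfm6i]', '[[s]']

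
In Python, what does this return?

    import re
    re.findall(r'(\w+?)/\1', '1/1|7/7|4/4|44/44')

['1', '7', '4', '44']

`\1` is not a pattern — it's the concrete string captured by group 1, re-applied verbatim.
Matches: at [0:3] match '1/1', group 1 = '1'; at [4:7] match '7/7', group 1 = '7'; at [8:11] match '4/4', group 1 = '4'; at [12:17] match '44/44', group 1 = '44'.
`findall` collects group 1 from each match (4 total).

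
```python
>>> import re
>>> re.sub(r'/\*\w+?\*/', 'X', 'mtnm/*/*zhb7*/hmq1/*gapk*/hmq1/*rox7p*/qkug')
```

Each match is replaced by 'X'.

'mtnm/*Xhmq1Xhmq1Xqkug'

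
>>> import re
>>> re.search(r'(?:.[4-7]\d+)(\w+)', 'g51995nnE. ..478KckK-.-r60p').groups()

This matches any character, then a character in [4-7], then one or more of a digit (non-capturing group); then one or more of a word character (captured).
`re.search` tries every starting position until one works.
The match spans [0:9] → 'g51995nnE'.
Captured: group 1 = 'nnE'.

('nnE',)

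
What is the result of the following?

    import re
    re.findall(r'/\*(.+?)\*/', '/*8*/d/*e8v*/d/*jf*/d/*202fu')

['8', 'e8v', 'jf']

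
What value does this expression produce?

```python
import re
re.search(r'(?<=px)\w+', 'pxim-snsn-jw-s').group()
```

The `(?=…)`/`(?<=…)` assertion just peeks at neighbouring text; it doesn't advance the match position.
`re.search` scans for the first position where the pattern succeeds.
The match spans [2:4] → 'im'.

'im'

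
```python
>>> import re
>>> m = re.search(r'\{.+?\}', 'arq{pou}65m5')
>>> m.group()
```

'{pou}'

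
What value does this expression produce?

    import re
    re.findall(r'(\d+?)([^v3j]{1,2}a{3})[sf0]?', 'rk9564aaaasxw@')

Pattern: one or more of a digit (lazy) (captured); then 1 to 2 of any character except [v3j], then exactly 3 of a literal 'a' (captured); then optionally one of [sf0].
With the lazy modifier that quantifier settles for the fewest repetitions that let the rest of the pattern succeed (the atoms after it are unaffected and can still be greedy).
Scanning left to right: at [2:9] match '9564aaa', groups = ('95', '64aaa').
`findall` packs the 2 group values into a tuple for every match.

[('95', '64aaa')]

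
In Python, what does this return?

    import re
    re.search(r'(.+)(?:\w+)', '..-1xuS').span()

(0, 7)

This matches one or more of any character (captured); then one or more of a word character (non-capturing group).
Unlike `match`, `search` isn't anchored — it looks for the pattern anywhere in the string.
The match spans [0:7] → '..-1xuS'.
Captured: group 1 = '..-1xu'.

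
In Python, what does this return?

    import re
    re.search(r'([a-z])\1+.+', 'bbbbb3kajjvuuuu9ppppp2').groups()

After group 1 captures some text, `\1` only succeeds where that same text appears again.
`re.search` scans for the first position where the pattern succeeds.
The match spans [0:22] → 'bbbbb3kajjvuuuu9ppppp2'.
Captured: group 1 = 'b'.

('b',)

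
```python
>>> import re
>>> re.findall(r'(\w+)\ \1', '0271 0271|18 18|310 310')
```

After group 1 captures some text, `\1` only succeeds where that same text appears again.
Walking the string: at [0:9] match '0271 0271', group 1 = '0271'; at [10:15] match '18 18', group 1 = '18'; at [16:23] match '310 310', group 1 = '310'.
One capturing group, so `findall` returns just the captured substring from each match — 3 in all.

['0271', '18', '310']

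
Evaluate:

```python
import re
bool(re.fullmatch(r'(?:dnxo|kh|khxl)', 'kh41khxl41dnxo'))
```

False

For `fullmatch`, every character of the input must be accounted for by the pattern.
Here there's no way to consume every character, so the call returns None, and `bool(None)` is False.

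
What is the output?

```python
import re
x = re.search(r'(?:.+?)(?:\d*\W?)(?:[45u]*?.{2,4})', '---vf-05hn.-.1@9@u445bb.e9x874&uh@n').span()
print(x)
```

(0, 6)

Pattern: one or more of any character (lazy) (non-capturing group); then zero or more of a digit, then optionally a non-word character (non-capturing group); then zero or more of one of [45u] (lazy), then 2 to 4 of any character (non-capturing group).
The match spans [0:6] → '---vf-'.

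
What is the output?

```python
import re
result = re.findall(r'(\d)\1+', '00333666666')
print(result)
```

After group 1 captures some text, `\1` only succeeds where that same text appears again.
With a single group, `findall` returns only what that group captured — 3 items.

['0', '3', '6']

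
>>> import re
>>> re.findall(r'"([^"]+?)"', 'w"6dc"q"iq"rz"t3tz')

Scanning left to right: at [1:6] match '"6dc"', group 1 = '6dc'; at [7:11] match '"iq"', group 1 = 'iq'.
One capturing group, so `findall` returns just the captured substring from each match — 2 in all.

['6dc', 'iq']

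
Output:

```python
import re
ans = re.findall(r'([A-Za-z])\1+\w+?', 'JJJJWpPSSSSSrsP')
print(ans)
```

The backreference `\1` re-matches whatever the first group consumed, character for character.
Scanning left to right: at [0:5] match 'JJJJW', group 1 = 'J'; at [7:13] match 'SSSSSr', group 1 = 'S'.
`findall` collects group 1 from each match (2 total).

['J', 'S']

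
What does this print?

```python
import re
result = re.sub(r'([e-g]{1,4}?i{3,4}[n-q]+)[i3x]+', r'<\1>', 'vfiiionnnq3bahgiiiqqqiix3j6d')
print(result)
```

`\1` in the replacement pulls in group 1's text for each match.

v<fiiionnnq>bah<giiiqqq>j6d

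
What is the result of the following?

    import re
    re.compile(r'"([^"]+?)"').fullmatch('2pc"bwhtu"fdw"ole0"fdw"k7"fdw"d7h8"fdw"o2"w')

None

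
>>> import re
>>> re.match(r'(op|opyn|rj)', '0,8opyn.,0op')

None

`re.match` won't scan ahead — the pattern has to work from the very first character.
Here the string doesn't start with a match, so the call returns None.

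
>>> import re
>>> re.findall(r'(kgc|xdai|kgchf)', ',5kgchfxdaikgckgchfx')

['kgc', 'xdai', 'kgc', 'kgc']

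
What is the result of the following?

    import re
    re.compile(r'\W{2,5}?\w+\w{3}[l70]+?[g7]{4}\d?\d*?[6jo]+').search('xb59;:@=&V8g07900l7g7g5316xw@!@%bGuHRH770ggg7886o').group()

';:@=&V8g07900l7g7g5316'

This matches 2 to 5 of a non-word character (lazy), then one or more of a word character, then exactly 3 of a word character; then one or more of one of [l70] (lazy), then exactly 4 of one of [g7], then optionally a digit; then zero or more of a digit (lazy), then one or more of one of [6jo].
`search` walks the string left to right and returns the first match it finds.
The match spans [4:26] → ';:@=&V8g07900l7g7g5316'.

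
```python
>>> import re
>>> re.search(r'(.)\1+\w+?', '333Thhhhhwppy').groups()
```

('3',)

The match spans [0:4] → '333T'.
Captured: group 1 = '3'.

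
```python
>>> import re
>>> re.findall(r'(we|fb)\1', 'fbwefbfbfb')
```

['fb']

After group 1 captures some text, `\1` only succeeds where that same text appears again.
Scanning left to right: at [4:8] match 'fbfb', group 1 = 'fb'.
`findall` collects group 1 from the one match (1 total).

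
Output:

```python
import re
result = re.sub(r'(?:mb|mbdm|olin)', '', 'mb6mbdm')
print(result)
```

6dm

Branches in `(...|...)` are attempted left-to-right; the first branch that allows the whole pattern to succeed is taken.
Matches: at [0:2] → 'mb'; at [3:5] → 'mb'.
`sub` substitutes '' at each match site.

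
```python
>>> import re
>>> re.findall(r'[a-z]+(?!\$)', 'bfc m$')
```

['bfc']

A negative assertion filters positions out without eating any characters.
Walking the string: at [0:3] → 'bfc'.
Since nothing is captured, `findall` lists the 1 matched substring directly.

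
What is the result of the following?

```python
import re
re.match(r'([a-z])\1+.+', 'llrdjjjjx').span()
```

(0, 9)

With `match`, the pattern is implicitly anchored at the beginning.
The match spans [0:9] → 'llrdjjjjx'.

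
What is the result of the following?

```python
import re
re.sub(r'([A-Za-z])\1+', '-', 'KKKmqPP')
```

The backreference `\1` re-matches whatever the first group consumed, character for character.
Matches: at [0:3] → 'KKK'; at [5:7] → 'PP'.
Each match is replaced by '-'.

'-mq-'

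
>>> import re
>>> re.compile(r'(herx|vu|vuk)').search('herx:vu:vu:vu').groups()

`re.search` tries every starting position until one works.
The match spans [0:4] → 'herx'.
Captured: group 1 = 'herx'.

('herx',)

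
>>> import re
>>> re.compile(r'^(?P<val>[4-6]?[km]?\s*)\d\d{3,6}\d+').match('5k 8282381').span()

(0, 10)

The pattern matches anchored at the start of the string; then optionally a character in [4-6], then optionally one of [km], then zero or more of whitespace (captured as 'val'); then a digit, then 3 to 6 of a digit, then one or more of a digit.
`re.match` only tries the pattern at the start of the string.
The match spans [0:10] → '5k 8282381'.
Captured: group 1 = '5k '.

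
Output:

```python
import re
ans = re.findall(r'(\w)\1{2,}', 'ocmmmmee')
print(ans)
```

['m']

`\1` has to match the exact text group 1 already captured.
`findall` collects group 1 from the one match (1 total).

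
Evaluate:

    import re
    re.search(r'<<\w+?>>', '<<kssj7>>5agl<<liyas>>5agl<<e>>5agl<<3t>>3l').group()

'<<kssj7>>'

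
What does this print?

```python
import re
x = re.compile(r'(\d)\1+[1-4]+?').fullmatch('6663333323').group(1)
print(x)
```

6

`\1` is not a pattern — it's the concrete string captured by group 1, re-applied verbatim.
`fullmatch` succeeds only if the pattern covers the string from start to end.
The match spans [0:10] → '6663333323'.
Captured: group 1 = '6'.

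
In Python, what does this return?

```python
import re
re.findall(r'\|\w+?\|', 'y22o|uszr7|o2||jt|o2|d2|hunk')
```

Scanning left to right: at [4:11] → '|uszr7|'; at [14:18] → '|jt|'; at [20:24] → '|d2|'.
`findall` yields the raw match text (3 of them) because the pattern has no groups.

['|uszr7|', '|jt|', '|d2|']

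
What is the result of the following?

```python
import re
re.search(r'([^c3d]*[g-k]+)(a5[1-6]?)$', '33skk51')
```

The pattern matches zero or more of any character except [c3d], then one or more of a character in [g-k] (captured); then the literal 'a5', then optionally a character in [1-6] (captured); then anchored at the end.
`search` walks the string left to right and returns the first match it finds.
Here nothing in the string fits, so the call returns None.

None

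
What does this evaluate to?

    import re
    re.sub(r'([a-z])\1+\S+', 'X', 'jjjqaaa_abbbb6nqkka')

'X'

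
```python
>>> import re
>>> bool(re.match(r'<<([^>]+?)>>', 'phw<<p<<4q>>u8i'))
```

`re.match` only tries the pattern at the start of the string.
Here position 0 doesn't satisfy it, so the call returns None, and `bool(None)` is False.

False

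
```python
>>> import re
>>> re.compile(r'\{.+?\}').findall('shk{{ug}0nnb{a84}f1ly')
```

['{{ug}', '{a84}']

Walking the string: at [3:8] → '{{ug}'; at [12:17] → '{a84}'.
Since nothing is captured, `findall` lists the 2 matched substrings directly.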